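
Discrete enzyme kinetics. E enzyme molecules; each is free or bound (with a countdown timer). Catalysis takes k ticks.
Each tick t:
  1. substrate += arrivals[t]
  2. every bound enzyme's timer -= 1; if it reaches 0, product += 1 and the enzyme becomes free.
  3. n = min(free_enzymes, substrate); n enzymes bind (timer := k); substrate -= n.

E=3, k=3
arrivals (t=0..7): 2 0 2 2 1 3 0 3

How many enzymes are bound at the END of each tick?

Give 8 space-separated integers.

t=0: arr=2 -> substrate=0 bound=2 product=0
t=1: arr=0 -> substrate=0 bound=2 product=0
t=2: arr=2 -> substrate=1 bound=3 product=0
t=3: arr=2 -> substrate=1 bound=3 product=2
t=4: arr=1 -> substrate=2 bound=3 product=2
t=5: arr=3 -> substrate=4 bound=3 product=3
t=6: arr=0 -> substrate=2 bound=3 product=5
t=7: arr=3 -> substrate=5 bound=3 product=5

Answer: 2 2 3 3 3 3 3 3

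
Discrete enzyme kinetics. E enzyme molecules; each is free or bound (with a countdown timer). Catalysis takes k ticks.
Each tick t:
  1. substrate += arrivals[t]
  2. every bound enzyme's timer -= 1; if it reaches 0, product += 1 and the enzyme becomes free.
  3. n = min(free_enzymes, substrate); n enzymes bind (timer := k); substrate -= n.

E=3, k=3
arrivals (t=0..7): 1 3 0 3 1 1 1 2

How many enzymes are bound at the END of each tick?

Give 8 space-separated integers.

t=0: arr=1 -> substrate=0 bound=1 product=0
t=1: arr=3 -> substrate=1 bound=3 product=0
t=2: arr=0 -> substrate=1 bound=3 product=0
t=3: arr=3 -> substrate=3 bound=3 product=1
t=4: arr=1 -> substrate=2 bound=3 product=3
t=5: arr=1 -> substrate=3 bound=3 product=3
t=6: arr=1 -> substrate=3 bound=3 product=4
t=7: arr=2 -> substrate=3 bound=3 product=6

Answer: 1 3 3 3 3 3 3 3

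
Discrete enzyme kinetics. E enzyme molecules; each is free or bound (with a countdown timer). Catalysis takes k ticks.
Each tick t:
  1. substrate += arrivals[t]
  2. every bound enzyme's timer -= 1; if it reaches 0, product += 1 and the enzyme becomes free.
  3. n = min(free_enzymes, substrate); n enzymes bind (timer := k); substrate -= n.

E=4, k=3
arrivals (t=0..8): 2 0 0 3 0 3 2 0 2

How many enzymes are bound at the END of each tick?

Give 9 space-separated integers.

Answer: 2 2 2 3 3 4 4 4 4

Derivation:
t=0: arr=2 -> substrate=0 bound=2 product=0
t=1: arr=0 -> substrate=0 bound=2 product=0
t=2: arr=0 -> substrate=0 bound=2 product=0
t=3: arr=3 -> substrate=0 bound=3 product=2
t=4: arr=0 -> substrate=0 bound=3 product=2
t=5: arr=3 -> substrate=2 bound=4 product=2
t=6: arr=2 -> substrate=1 bound=4 product=5
t=7: arr=0 -> substrate=1 bound=4 product=5
t=8: arr=2 -> substrate=2 bound=4 product=6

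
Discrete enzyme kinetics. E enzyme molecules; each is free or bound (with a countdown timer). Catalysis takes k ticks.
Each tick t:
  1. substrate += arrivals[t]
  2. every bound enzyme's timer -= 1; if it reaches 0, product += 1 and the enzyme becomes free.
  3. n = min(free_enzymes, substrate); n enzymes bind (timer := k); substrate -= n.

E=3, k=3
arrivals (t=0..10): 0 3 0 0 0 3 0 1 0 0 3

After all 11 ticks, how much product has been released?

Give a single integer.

t=0: arr=0 -> substrate=0 bound=0 product=0
t=1: arr=3 -> substrate=0 bound=3 product=0
t=2: arr=0 -> substrate=0 bound=3 product=0
t=3: arr=0 -> substrate=0 bound=3 product=0
t=4: arr=0 -> substrate=0 bound=0 product=3
t=5: arr=3 -> substrate=0 bound=3 product=3
t=6: arr=0 -> substrate=0 bound=3 product=3
t=7: arr=1 -> substrate=1 bound=3 product=3
t=8: arr=0 -> substrate=0 bound=1 product=6
t=9: arr=0 -> substrate=0 bound=1 product=6
t=10: arr=3 -> substrate=1 bound=3 product=6

Answer: 6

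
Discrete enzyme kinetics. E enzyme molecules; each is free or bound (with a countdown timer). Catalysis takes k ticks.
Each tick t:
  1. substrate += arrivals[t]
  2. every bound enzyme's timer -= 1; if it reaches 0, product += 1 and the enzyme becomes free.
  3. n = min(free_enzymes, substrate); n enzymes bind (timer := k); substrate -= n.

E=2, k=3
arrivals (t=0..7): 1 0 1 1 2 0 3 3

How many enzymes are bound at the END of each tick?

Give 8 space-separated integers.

t=0: arr=1 -> substrate=0 bound=1 product=0
t=1: arr=0 -> substrate=0 bound=1 product=0
t=2: arr=1 -> substrate=0 bound=2 product=0
t=3: arr=1 -> substrate=0 bound=2 product=1
t=4: arr=2 -> substrate=2 bound=2 product=1
t=5: arr=0 -> substrate=1 bound=2 product=2
t=6: arr=3 -> substrate=3 bound=2 product=3
t=7: arr=3 -> substrate=6 bound=2 product=3

Answer: 1 1 2 2 2 2 2 2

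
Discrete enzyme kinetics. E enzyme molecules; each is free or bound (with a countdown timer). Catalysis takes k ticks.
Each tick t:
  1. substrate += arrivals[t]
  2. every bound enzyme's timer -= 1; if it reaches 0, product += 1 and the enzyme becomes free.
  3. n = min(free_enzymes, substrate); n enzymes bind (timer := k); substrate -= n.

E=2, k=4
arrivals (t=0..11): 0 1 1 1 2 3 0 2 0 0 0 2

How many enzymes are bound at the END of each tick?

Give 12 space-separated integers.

Answer: 0 1 2 2 2 2 2 2 2 2 2 2

Derivation:
t=0: arr=0 -> substrate=0 bound=0 product=0
t=1: arr=1 -> substrate=0 bound=1 product=0
t=2: arr=1 -> substrate=0 bound=2 product=0
t=3: arr=1 -> substrate=1 bound=2 product=0
t=4: arr=2 -> substrate=3 bound=2 product=0
t=5: arr=3 -> substrate=5 bound=2 product=1
t=6: arr=0 -> substrate=4 bound=2 product=2
t=7: arr=2 -> substrate=6 bound=2 product=2
t=8: arr=0 -> substrate=6 bound=2 product=2
t=9: arr=0 -> substrate=5 bound=2 product=3
t=10: arr=0 -> substrate=4 bound=2 product=4
t=11: arr=2 -> substrate=6 bound=2 product=4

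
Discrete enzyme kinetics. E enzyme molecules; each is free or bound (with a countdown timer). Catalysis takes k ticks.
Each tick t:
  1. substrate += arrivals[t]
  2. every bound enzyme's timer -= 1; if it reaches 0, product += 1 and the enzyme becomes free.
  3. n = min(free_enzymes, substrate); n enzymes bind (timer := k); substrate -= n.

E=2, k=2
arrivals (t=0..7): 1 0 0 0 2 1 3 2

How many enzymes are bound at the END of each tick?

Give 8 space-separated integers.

t=0: arr=1 -> substrate=0 bound=1 product=0
t=1: arr=0 -> substrate=0 bound=1 product=0
t=2: arr=0 -> substrate=0 bound=0 product=1
t=3: arr=0 -> substrate=0 bound=0 product=1
t=4: arr=2 -> substrate=0 bound=2 product=1
t=5: arr=1 -> substrate=1 bound=2 product=1
t=6: arr=3 -> substrate=2 bound=2 product=3
t=7: arr=2 -> substrate=4 bound=2 product=3

Answer: 1 1 0 0 2 2 2 2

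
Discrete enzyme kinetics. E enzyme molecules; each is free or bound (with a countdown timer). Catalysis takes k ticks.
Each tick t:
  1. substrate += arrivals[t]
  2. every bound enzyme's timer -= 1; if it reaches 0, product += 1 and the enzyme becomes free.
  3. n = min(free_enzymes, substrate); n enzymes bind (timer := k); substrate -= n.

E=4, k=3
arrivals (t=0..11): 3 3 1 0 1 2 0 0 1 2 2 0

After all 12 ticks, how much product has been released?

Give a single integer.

Answer: 11

Derivation:
t=0: arr=3 -> substrate=0 bound=3 product=0
t=1: arr=3 -> substrate=2 bound=4 product=0
t=2: arr=1 -> substrate=3 bound=4 product=0
t=3: arr=0 -> substrate=0 bound=4 product=3
t=4: arr=1 -> substrate=0 bound=4 product=4
t=5: arr=2 -> substrate=2 bound=4 product=4
t=6: arr=0 -> substrate=0 bound=3 product=7
t=7: arr=0 -> substrate=0 bound=2 product=8
t=8: arr=1 -> substrate=0 bound=3 product=8
t=9: arr=2 -> substrate=0 bound=3 product=10
t=10: arr=2 -> substrate=1 bound=4 product=10
t=11: arr=0 -> substrate=0 bound=4 product=11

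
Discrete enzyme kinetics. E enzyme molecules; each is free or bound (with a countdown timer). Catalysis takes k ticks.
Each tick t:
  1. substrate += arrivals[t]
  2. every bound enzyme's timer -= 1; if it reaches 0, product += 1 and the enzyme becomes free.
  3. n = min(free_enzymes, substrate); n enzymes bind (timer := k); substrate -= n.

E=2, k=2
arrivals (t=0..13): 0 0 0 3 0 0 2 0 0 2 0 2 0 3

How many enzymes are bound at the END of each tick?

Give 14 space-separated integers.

Answer: 0 0 0 2 2 1 2 2 1 2 2 2 2 2

Derivation:
t=0: arr=0 -> substrate=0 bound=0 product=0
t=1: arr=0 -> substrate=0 bound=0 product=0
t=2: arr=0 -> substrate=0 bound=0 product=0
t=3: arr=3 -> substrate=1 bound=2 product=0
t=4: arr=0 -> substrate=1 bound=2 product=0
t=5: arr=0 -> substrate=0 bound=1 product=2
t=6: arr=2 -> substrate=1 bound=2 product=2
t=7: arr=0 -> substrate=0 bound=2 product=3
t=8: arr=0 -> substrate=0 bound=1 product=4
t=9: arr=2 -> substrate=0 bound=2 product=5
t=10: arr=0 -> substrate=0 bound=2 product=5
t=11: arr=2 -> substrate=0 bound=2 product=7
t=12: arr=0 -> substrate=0 bound=2 product=7
t=13: arr=3 -> substrate=1 bound=2 product=9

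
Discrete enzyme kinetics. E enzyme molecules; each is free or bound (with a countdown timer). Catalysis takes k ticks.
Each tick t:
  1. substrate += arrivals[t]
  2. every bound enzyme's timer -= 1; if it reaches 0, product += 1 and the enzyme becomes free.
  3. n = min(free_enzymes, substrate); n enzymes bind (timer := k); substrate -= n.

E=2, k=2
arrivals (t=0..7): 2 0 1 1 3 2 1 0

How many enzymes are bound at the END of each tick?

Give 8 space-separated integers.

t=0: arr=2 -> substrate=0 bound=2 product=0
t=1: arr=0 -> substrate=0 bound=2 product=0
t=2: arr=1 -> substrate=0 bound=1 product=2
t=3: arr=1 -> substrate=0 bound=2 product=2
t=4: arr=3 -> substrate=2 bound=2 product=3
t=5: arr=2 -> substrate=3 bound=2 product=4
t=6: arr=1 -> substrate=3 bound=2 product=5
t=7: arr=0 -> substrate=2 bound=2 product=6

Answer: 2 2 1 2 2 2 2 2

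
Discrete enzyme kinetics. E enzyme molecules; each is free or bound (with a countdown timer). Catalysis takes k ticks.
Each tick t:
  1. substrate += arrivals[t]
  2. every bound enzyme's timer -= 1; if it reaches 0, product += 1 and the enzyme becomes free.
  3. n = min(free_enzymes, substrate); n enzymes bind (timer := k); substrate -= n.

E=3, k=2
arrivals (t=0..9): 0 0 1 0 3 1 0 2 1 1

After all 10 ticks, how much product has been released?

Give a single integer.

t=0: arr=0 -> substrate=0 bound=0 product=0
t=1: arr=0 -> substrate=0 bound=0 product=0
t=2: arr=1 -> substrate=0 bound=1 product=0
t=3: arr=0 -> substrate=0 bound=1 product=0
t=4: arr=3 -> substrate=0 bound=3 product=1
t=5: arr=1 -> substrate=1 bound=3 product=1
t=6: arr=0 -> substrate=0 bound=1 product=4
t=7: arr=2 -> substrate=0 bound=3 product=4
t=8: arr=1 -> substrate=0 bound=3 product=5
t=9: arr=1 -> substrate=0 bound=2 product=7

Answer: 7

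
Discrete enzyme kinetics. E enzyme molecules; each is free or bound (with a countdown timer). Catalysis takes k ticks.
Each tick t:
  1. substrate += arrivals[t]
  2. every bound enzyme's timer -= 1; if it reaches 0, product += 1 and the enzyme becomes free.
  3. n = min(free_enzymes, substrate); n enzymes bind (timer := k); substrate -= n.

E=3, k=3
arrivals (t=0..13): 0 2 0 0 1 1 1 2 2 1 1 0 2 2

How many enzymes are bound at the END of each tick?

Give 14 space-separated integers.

t=0: arr=0 -> substrate=0 bound=0 product=0
t=1: arr=2 -> substrate=0 bound=2 product=0
t=2: arr=0 -> substrate=0 bound=2 product=0
t=3: arr=0 -> substrate=0 bound=2 product=0
t=4: arr=1 -> substrate=0 bound=1 product=2
t=5: arr=1 -> substrate=0 bound=2 product=2
t=6: arr=1 -> substrate=0 bound=3 product=2
t=7: arr=2 -> substrate=1 bound=3 product=3
t=8: arr=2 -> substrate=2 bound=3 product=4
t=9: arr=1 -> substrate=2 bound=3 product=5
t=10: arr=1 -> substrate=2 bound=3 product=6
t=11: arr=0 -> substrate=1 bound=3 product=7
t=12: arr=2 -> substrate=2 bound=3 product=8
t=13: arr=2 -> substrate=3 bound=3 product=9

Answer: 0 2 2 2 1 2 3 3 3 3 3 3 3 3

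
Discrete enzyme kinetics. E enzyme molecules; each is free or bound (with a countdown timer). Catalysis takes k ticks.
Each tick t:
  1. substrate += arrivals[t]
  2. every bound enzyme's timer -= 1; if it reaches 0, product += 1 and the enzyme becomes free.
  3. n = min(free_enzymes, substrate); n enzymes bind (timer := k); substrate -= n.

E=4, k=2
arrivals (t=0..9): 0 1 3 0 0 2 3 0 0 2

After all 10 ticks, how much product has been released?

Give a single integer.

Answer: 9

Derivation:
t=0: arr=0 -> substrate=0 bound=0 product=0
t=1: arr=1 -> substrate=0 bound=1 product=0
t=2: arr=3 -> substrate=0 bound=4 product=0
t=3: arr=0 -> substrate=0 bound=3 product=1
t=4: arr=0 -> substrate=0 bound=0 product=4
t=5: arr=2 -> substrate=0 bound=2 product=4
t=6: arr=3 -> substrate=1 bound=4 product=4
t=7: arr=0 -> substrate=0 bound=3 product=6
t=8: arr=0 -> substrate=0 bound=1 product=8
t=9: arr=2 -> substrate=0 bound=2 product=9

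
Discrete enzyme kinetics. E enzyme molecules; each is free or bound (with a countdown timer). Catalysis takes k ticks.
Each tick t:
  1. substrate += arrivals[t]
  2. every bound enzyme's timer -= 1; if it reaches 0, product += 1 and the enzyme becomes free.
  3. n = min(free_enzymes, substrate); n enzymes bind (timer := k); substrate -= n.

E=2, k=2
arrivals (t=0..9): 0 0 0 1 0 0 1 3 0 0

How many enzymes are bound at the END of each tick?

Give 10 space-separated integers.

Answer: 0 0 0 1 1 0 1 2 2 2

Derivation:
t=0: arr=0 -> substrate=0 bound=0 product=0
t=1: arr=0 -> substrate=0 bound=0 product=0
t=2: arr=0 -> substrate=0 bound=0 product=0
t=3: arr=1 -> substrate=0 bound=1 product=0
t=4: arr=0 -> substrate=0 bound=1 product=0
t=5: arr=0 -> substrate=0 bound=0 product=1
t=6: arr=1 -> substrate=0 bound=1 product=1
t=7: arr=3 -> substrate=2 bound=2 product=1
t=8: arr=0 -> substrate=1 bound=2 product=2
t=9: arr=0 -> substrate=0 bound=2 product=3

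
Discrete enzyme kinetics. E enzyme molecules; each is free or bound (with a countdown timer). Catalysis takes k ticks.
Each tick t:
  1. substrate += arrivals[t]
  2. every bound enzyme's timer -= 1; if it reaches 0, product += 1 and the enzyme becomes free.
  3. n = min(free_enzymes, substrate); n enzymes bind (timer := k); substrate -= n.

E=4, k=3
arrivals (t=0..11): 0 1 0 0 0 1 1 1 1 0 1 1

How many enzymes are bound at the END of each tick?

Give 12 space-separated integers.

Answer: 0 1 1 1 0 1 2 3 3 2 2 2

Derivation:
t=0: arr=0 -> substrate=0 bound=0 product=0
t=1: arr=1 -> substrate=0 bound=1 product=0
t=2: arr=0 -> substrate=0 bound=1 product=0
t=3: arr=0 -> substrate=0 bound=1 product=0
t=4: arr=0 -> substrate=0 bound=0 product=1
t=5: arr=1 -> substrate=0 bound=1 product=1
t=6: arr=1 -> substrate=0 bound=2 product=1
t=7: arr=1 -> substrate=0 bound=3 product=1
t=8: arr=1 -> substrate=0 bound=3 product=2
t=9: arr=0 -> substrate=0 bound=2 product=3
t=10: arr=1 -> substrate=0 bound=2 product=4
t=11: arr=1 -> substrate=0 bound=2 product=5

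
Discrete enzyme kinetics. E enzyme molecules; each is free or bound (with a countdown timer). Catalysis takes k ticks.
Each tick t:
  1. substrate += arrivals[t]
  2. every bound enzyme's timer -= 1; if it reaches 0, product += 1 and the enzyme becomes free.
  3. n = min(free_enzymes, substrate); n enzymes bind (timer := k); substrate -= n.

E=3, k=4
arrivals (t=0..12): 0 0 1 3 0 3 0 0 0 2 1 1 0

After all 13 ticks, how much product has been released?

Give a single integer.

Answer: 6

Derivation:
t=0: arr=0 -> substrate=0 bound=0 product=0
t=1: arr=0 -> substrate=0 bound=0 product=0
t=2: arr=1 -> substrate=0 bound=1 product=0
t=3: arr=3 -> substrate=1 bound=3 product=0
t=4: arr=0 -> substrate=1 bound=3 product=0
t=5: arr=3 -> substrate=4 bound=3 product=0
t=6: arr=0 -> substrate=3 bound=3 product=1
t=7: arr=0 -> substrate=1 bound=3 product=3
t=8: arr=0 -> substrate=1 bound=3 product=3
t=9: arr=2 -> substrate=3 bound=3 product=3
t=10: arr=1 -> substrate=3 bound=3 product=4
t=11: arr=1 -> substrate=2 bound=3 product=6
t=12: arr=0 -> substrate=2 bound=3 product=6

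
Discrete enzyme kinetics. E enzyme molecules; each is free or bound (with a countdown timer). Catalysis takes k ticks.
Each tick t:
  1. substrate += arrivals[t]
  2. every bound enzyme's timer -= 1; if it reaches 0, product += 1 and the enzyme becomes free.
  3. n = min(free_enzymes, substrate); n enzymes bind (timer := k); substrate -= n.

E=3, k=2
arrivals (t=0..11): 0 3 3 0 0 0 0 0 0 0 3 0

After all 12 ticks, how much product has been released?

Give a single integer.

t=0: arr=0 -> substrate=0 bound=0 product=0
t=1: arr=3 -> substrate=0 bound=3 product=0
t=2: arr=3 -> substrate=3 bound=3 product=0
t=3: arr=0 -> substrate=0 bound=3 product=3
t=4: arr=0 -> substrate=0 bound=3 product=3
t=5: arr=0 -> substrate=0 bound=0 product=6
t=6: arr=0 -> substrate=0 bound=0 product=6
t=7: arr=0 -> substrate=0 bound=0 product=6
t=8: arr=0 -> substrate=0 bound=0 product=6
t=9: arr=0 -> substrate=0 bound=0 product=6
t=10: arr=3 -> substrate=0 bound=3 product=6
t=11: arr=0 -> substrate=0 bound=3 product=6

Answer: 6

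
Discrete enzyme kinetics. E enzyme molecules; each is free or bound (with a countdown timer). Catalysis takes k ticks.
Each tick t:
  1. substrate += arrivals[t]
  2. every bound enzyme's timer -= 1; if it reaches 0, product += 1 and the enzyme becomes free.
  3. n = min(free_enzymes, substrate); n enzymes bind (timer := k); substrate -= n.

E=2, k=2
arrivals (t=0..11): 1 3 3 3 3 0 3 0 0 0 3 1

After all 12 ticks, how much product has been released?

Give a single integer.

t=0: arr=1 -> substrate=0 bound=1 product=0
t=1: arr=3 -> substrate=2 bound=2 product=0
t=2: arr=3 -> substrate=4 bound=2 product=1
t=3: arr=3 -> substrate=6 bound=2 product=2
t=4: arr=3 -> substrate=8 bound=2 product=3
t=5: arr=0 -> substrate=7 bound=2 product=4
t=6: arr=3 -> substrate=9 bound=2 product=5
t=7: arr=0 -> substrate=8 bound=2 product=6
t=8: arr=0 -> substrate=7 bound=2 product=7
t=9: arr=0 -> substrate=6 bound=2 product=8
t=10: arr=3 -> substrate=8 bound=2 product=9
t=11: arr=1 -> substrate=8 bound=2 product=10

Answer: 10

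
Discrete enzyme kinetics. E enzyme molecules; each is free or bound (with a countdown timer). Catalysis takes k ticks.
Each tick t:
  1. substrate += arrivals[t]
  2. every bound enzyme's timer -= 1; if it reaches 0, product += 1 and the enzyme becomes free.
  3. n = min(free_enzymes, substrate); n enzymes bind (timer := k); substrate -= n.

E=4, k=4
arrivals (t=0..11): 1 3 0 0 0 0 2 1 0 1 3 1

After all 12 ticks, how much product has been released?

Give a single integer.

Answer: 7

Derivation:
t=0: arr=1 -> substrate=0 bound=1 product=0
t=1: arr=3 -> substrate=0 bound=4 product=0
t=2: arr=0 -> substrate=0 bound=4 product=0
t=3: arr=0 -> substrate=0 bound=4 product=0
t=4: arr=0 -> substrate=0 bound=3 product=1
t=5: arr=0 -> substrate=0 bound=0 product=4
t=6: arr=2 -> substrate=0 bound=2 product=4
t=7: arr=1 -> substrate=0 bound=3 product=4
t=8: arr=0 -> substrate=0 bound=3 product=4
t=9: arr=1 -> substrate=0 bound=4 product=4
t=10: arr=3 -> substrate=1 bound=4 product=6
t=11: arr=1 -> substrate=1 bound=4 product=7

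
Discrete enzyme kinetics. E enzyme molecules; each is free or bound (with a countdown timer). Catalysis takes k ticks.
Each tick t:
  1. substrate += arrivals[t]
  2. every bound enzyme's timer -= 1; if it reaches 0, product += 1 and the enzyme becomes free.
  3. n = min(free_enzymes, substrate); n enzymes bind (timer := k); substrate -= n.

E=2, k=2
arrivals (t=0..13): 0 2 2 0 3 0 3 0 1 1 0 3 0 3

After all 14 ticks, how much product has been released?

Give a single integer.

Answer: 12

Derivation:
t=0: arr=0 -> substrate=0 bound=0 product=0
t=1: arr=2 -> substrate=0 bound=2 product=0
t=2: arr=2 -> substrate=2 bound=2 product=0
t=3: arr=0 -> substrate=0 bound=2 product=2
t=4: arr=3 -> substrate=3 bound=2 product=2
t=5: arr=0 -> substrate=1 bound=2 product=4
t=6: arr=3 -> substrate=4 bound=2 product=4
t=7: arr=0 -> substrate=2 bound=2 product=6
t=8: arr=1 -> substrate=3 bound=2 product=6
t=9: arr=1 -> substrate=2 bound=2 product=8
t=10: arr=0 -> substrate=2 bound=2 product=8
t=11: arr=3 -> substrate=3 bound=2 product=10
t=12: arr=0 -> substrate=3 bound=2 product=10
t=13: arr=3 -> substrate=4 bound=2 product=12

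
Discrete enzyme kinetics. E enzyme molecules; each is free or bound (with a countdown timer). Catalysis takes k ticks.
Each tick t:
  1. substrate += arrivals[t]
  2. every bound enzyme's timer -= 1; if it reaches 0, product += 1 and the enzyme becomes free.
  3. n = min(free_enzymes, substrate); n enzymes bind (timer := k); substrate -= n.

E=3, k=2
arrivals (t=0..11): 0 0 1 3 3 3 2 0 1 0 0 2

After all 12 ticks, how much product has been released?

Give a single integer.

Answer: 12

Derivation:
t=0: arr=0 -> substrate=0 bound=0 product=0
t=1: arr=0 -> substrate=0 bound=0 product=0
t=2: arr=1 -> substrate=0 bound=1 product=0
t=3: arr=3 -> substrate=1 bound=3 product=0
t=4: arr=3 -> substrate=3 bound=3 product=1
t=5: arr=3 -> substrate=4 bound=3 product=3
t=6: arr=2 -> substrate=5 bound=3 product=4
t=7: arr=0 -> substrate=3 bound=3 product=6
t=8: arr=1 -> substrate=3 bound=3 product=7
t=9: arr=0 -> substrate=1 bound=3 product=9
t=10: arr=0 -> substrate=0 bound=3 product=10
t=11: arr=2 -> substrate=0 bound=3 product=12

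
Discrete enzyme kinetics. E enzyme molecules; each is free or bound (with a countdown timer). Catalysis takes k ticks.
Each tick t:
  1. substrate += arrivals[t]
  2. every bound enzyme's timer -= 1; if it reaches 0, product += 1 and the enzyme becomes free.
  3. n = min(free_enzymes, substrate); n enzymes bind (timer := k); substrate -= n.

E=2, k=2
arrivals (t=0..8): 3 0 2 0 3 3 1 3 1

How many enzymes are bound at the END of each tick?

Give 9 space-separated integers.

Answer: 2 2 2 2 2 2 2 2 2

Derivation:
t=0: arr=3 -> substrate=1 bound=2 product=0
t=1: arr=0 -> substrate=1 bound=2 product=0
t=2: arr=2 -> substrate=1 bound=2 product=2
t=3: arr=0 -> substrate=1 bound=2 product=2
t=4: arr=3 -> substrate=2 bound=2 product=4
t=5: arr=3 -> substrate=5 bound=2 product=4
t=6: arr=1 -> substrate=4 bound=2 product=6
t=7: arr=3 -> substrate=7 bound=2 product=6
t=8: arr=1 -> substrate=6 bound=2 product=8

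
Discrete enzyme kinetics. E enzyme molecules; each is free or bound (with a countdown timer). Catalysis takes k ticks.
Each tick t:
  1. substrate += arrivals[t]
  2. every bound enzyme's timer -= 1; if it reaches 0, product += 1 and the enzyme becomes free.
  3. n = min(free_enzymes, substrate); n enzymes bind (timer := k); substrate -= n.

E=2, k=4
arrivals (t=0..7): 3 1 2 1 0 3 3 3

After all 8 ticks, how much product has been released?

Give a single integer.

Answer: 2

Derivation:
t=0: arr=3 -> substrate=1 bound=2 product=0
t=1: arr=1 -> substrate=2 bound=2 product=0
t=2: arr=2 -> substrate=4 bound=2 product=0
t=3: arr=1 -> substrate=5 bound=2 product=0
t=4: arr=0 -> substrate=3 bound=2 product=2
t=5: arr=3 -> substrate=6 bound=2 product=2
t=6: arr=3 -> substrate=9 bound=2 product=2
t=7: arr=3 -> substrate=12 bound=2 product=2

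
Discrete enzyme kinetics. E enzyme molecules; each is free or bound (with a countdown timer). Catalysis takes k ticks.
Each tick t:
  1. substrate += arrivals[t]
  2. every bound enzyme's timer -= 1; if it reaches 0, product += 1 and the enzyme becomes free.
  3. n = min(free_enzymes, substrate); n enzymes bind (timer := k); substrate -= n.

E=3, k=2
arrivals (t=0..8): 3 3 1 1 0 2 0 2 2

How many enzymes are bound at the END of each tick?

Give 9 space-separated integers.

Answer: 3 3 3 3 2 3 2 3 3

Derivation:
t=0: arr=3 -> substrate=0 bound=3 product=0
t=1: arr=3 -> substrate=3 bound=3 product=0
t=2: arr=1 -> substrate=1 bound=3 product=3
t=3: arr=1 -> substrate=2 bound=3 product=3
t=4: arr=0 -> substrate=0 bound=2 product=6
t=5: arr=2 -> substrate=1 bound=3 product=6
t=6: arr=0 -> substrate=0 bound=2 product=8
t=7: arr=2 -> substrate=0 bound=3 product=9
t=8: arr=2 -> substrate=1 bound=3 product=10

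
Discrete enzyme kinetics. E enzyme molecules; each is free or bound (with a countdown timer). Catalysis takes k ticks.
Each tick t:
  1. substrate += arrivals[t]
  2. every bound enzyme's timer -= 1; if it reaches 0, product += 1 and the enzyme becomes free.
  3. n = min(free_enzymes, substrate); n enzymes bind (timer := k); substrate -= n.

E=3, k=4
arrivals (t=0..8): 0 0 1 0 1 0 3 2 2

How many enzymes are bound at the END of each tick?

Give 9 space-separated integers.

Answer: 0 0 1 1 2 2 3 3 3

Derivation:
t=0: arr=0 -> substrate=0 bound=0 product=0
t=1: arr=0 -> substrate=0 bound=0 product=0
t=2: arr=1 -> substrate=0 bound=1 product=0
t=3: arr=0 -> substrate=0 bound=1 product=0
t=4: arr=1 -> substrate=0 bound=2 product=0
t=5: arr=0 -> substrate=0 bound=2 product=0
t=6: arr=3 -> substrate=1 bound=3 product=1
t=7: arr=2 -> substrate=3 bound=3 product=1
t=8: arr=2 -> substrate=4 bound=3 product=2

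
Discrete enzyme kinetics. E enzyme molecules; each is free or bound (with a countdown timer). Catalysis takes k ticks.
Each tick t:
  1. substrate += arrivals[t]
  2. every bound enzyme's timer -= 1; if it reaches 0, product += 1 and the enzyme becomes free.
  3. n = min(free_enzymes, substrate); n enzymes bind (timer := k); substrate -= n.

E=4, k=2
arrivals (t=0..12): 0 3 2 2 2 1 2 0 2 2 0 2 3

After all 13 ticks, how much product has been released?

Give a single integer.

Answer: 16

Derivation:
t=0: arr=0 -> substrate=0 bound=0 product=0
t=1: arr=3 -> substrate=0 bound=3 product=0
t=2: arr=2 -> substrate=1 bound=4 product=0
t=3: arr=2 -> substrate=0 bound=4 product=3
t=4: arr=2 -> substrate=1 bound=4 product=4
t=5: arr=1 -> substrate=0 bound=3 product=7
t=6: arr=2 -> substrate=0 bound=4 product=8
t=7: arr=0 -> substrate=0 bound=2 product=10
t=8: arr=2 -> substrate=0 bound=2 product=12
t=9: arr=2 -> substrate=0 bound=4 product=12
t=10: arr=0 -> substrate=0 bound=2 product=14
t=11: arr=2 -> substrate=0 bound=2 product=16
t=12: arr=3 -> substrate=1 bound=4 product=16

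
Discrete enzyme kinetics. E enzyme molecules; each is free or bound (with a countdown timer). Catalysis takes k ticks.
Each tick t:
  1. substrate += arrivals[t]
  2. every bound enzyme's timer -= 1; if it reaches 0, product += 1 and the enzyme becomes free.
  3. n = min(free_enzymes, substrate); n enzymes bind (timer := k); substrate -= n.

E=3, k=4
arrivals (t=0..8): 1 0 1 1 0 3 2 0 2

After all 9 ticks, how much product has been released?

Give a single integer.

Answer: 3

Derivation:
t=0: arr=1 -> substrate=0 bound=1 product=0
t=1: arr=0 -> substrate=0 bound=1 product=0
t=2: arr=1 -> substrate=0 bound=2 product=0
t=3: arr=1 -> substrate=0 bound=3 product=0
t=4: arr=0 -> substrate=0 bound=2 product=1
t=5: arr=3 -> substrate=2 bound=3 product=1
t=6: arr=2 -> substrate=3 bound=3 product=2
t=7: arr=0 -> substrate=2 bound=3 product=3
t=8: arr=2 -> substrate=4 bound=3 product=3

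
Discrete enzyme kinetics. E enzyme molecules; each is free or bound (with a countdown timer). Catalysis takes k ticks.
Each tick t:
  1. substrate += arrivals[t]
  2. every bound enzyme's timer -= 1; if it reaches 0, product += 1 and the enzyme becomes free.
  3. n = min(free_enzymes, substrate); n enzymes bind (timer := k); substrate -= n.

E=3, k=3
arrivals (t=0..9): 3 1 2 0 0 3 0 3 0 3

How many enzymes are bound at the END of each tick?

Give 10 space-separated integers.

t=0: arr=3 -> substrate=0 bound=3 product=0
t=1: arr=1 -> substrate=1 bound=3 product=0
t=2: arr=2 -> substrate=3 bound=3 product=0
t=3: arr=0 -> substrate=0 bound=3 product=3
t=4: arr=0 -> substrate=0 bound=3 product=3
t=5: arr=3 -> substrate=3 bound=3 product=3
t=6: arr=0 -> substrate=0 bound=3 product=6
t=7: arr=3 -> substrate=3 bound=3 product=6
t=8: arr=0 -> substrate=3 bound=3 product=6
t=9: arr=3 -> substrate=3 bound=3 product=9

Answer: 3 3 3 3 3 3 3 3 3 3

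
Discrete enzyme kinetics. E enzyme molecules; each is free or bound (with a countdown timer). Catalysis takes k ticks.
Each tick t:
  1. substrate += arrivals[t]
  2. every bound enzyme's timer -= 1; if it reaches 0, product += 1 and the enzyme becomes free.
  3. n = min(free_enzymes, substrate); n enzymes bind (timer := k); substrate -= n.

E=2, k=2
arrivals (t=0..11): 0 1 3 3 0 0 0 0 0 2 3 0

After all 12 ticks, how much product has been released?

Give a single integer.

Answer: 9

Derivation:
t=0: arr=0 -> substrate=0 bound=0 product=0
t=1: arr=1 -> substrate=0 bound=1 product=0
t=2: arr=3 -> substrate=2 bound=2 product=0
t=3: arr=3 -> substrate=4 bound=2 product=1
t=4: arr=0 -> substrate=3 bound=2 product=2
t=5: arr=0 -> substrate=2 bound=2 product=3
t=6: arr=0 -> substrate=1 bound=2 product=4
t=7: arr=0 -> substrate=0 bound=2 product=5
t=8: arr=0 -> substrate=0 bound=1 product=6
t=9: arr=2 -> substrate=0 bound=2 product=7
t=10: arr=3 -> substrate=3 bound=2 product=7
t=11: arr=0 -> substrate=1 bound=2 product=9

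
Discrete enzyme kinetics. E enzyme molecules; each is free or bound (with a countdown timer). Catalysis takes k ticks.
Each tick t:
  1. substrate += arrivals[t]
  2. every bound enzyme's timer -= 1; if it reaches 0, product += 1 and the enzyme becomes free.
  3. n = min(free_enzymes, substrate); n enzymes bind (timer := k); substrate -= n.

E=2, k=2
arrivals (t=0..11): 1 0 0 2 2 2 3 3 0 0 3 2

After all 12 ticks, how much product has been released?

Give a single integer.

t=0: arr=1 -> substrate=0 bound=1 product=0
t=1: arr=0 -> substrate=0 bound=1 product=0
t=2: arr=0 -> substrate=0 bound=0 product=1
t=3: arr=2 -> substrate=0 bound=2 product=1
t=4: arr=2 -> substrate=2 bound=2 product=1
t=5: arr=2 -> substrate=2 bound=2 product=3
t=6: arr=3 -> substrate=5 bound=2 product=3
t=7: arr=3 -> substrate=6 bound=2 product=5
t=8: arr=0 -> substrate=6 bound=2 product=5
t=9: arr=0 -> substrate=4 bound=2 product=7
t=10: arr=3 -> substrate=7 bound=2 product=7
t=11: arr=2 -> substrate=7 bound=2 product=9

Answer: 9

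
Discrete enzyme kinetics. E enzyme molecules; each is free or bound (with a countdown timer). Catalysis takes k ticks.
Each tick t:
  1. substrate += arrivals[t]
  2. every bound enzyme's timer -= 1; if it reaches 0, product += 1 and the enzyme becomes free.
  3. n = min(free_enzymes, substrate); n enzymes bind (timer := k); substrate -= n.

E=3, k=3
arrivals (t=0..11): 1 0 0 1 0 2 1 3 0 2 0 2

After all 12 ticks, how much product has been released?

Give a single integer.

t=0: arr=1 -> substrate=0 bound=1 product=0
t=1: arr=0 -> substrate=0 bound=1 product=0
t=2: arr=0 -> substrate=0 bound=1 product=0
t=3: arr=1 -> substrate=0 bound=1 product=1
t=4: arr=0 -> substrate=0 bound=1 product=1
t=5: arr=2 -> substrate=0 bound=3 product=1
t=6: arr=1 -> substrate=0 bound=3 product=2
t=7: arr=3 -> substrate=3 bound=3 product=2
t=8: arr=0 -> substrate=1 bound=3 product=4
t=9: arr=2 -> substrate=2 bound=3 product=5
t=10: arr=0 -> substrate=2 bound=3 product=5
t=11: arr=2 -> substrate=2 bound=3 product=7

Answer: 7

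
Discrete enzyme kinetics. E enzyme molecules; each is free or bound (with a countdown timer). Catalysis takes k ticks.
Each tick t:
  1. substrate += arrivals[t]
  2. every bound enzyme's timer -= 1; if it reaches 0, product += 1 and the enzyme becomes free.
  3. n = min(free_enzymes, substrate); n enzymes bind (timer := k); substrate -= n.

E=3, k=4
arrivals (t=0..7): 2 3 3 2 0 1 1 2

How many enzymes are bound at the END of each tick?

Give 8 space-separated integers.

t=0: arr=2 -> substrate=0 bound=2 product=0
t=1: arr=3 -> substrate=2 bound=3 product=0
t=2: arr=3 -> substrate=5 bound=3 product=0
t=3: arr=2 -> substrate=7 bound=3 product=0
t=4: arr=0 -> substrate=5 bound=3 product=2
t=5: arr=1 -> substrate=5 bound=3 product=3
t=6: arr=1 -> substrate=6 bound=3 product=3
t=7: arr=2 -> substrate=8 bound=3 product=3

Answer: 2 3 3 3 3 3 3 3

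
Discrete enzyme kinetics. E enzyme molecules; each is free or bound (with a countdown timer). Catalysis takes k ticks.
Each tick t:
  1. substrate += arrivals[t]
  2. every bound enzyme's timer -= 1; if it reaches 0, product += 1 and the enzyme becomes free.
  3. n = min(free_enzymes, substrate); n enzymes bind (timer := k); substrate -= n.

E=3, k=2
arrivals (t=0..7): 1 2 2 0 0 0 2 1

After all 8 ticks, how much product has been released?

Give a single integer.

Answer: 5

Derivation:
t=0: arr=1 -> substrate=0 bound=1 product=0
t=1: arr=2 -> substrate=0 bound=3 product=0
t=2: arr=2 -> substrate=1 bound=3 product=1
t=3: arr=0 -> substrate=0 bound=2 product=3
t=4: arr=0 -> substrate=0 bound=1 product=4
t=5: arr=0 -> substrate=0 bound=0 product=5
t=6: arr=2 -> substrate=0 bound=2 product=5
t=7: arr=1 -> substrate=0 bound=3 product=5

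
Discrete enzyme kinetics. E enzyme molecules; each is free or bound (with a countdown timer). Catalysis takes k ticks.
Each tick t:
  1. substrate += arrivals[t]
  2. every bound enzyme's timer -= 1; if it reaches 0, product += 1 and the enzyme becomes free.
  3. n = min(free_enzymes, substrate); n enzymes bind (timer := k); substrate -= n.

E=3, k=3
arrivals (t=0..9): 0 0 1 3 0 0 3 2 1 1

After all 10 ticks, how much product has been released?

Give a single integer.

Answer: 6

Derivation:
t=0: arr=0 -> substrate=0 bound=0 product=0
t=1: arr=0 -> substrate=0 bound=0 product=0
t=2: arr=1 -> substrate=0 bound=1 product=0
t=3: arr=3 -> substrate=1 bound=3 product=0
t=4: arr=0 -> substrate=1 bound=3 product=0
t=5: arr=0 -> substrate=0 bound=3 product=1
t=6: arr=3 -> substrate=1 bound=3 product=3
t=7: arr=2 -> substrate=3 bound=3 product=3
t=8: arr=1 -> substrate=3 bound=3 product=4
t=9: arr=1 -> substrate=2 bound=3 product=6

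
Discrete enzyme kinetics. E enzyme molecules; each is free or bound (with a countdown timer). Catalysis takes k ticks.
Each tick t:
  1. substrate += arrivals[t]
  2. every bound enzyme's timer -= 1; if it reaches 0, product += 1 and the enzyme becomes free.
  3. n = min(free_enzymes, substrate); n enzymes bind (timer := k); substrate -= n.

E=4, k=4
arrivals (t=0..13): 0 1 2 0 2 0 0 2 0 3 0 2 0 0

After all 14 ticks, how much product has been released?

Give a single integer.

t=0: arr=0 -> substrate=0 bound=0 product=0
t=1: arr=1 -> substrate=0 bound=1 product=0
t=2: arr=2 -> substrate=0 bound=3 product=0
t=3: arr=0 -> substrate=0 bound=3 product=0
t=4: arr=2 -> substrate=1 bound=4 product=0
t=5: arr=0 -> substrate=0 bound=4 product=1
t=6: arr=0 -> substrate=0 bound=2 product=3
t=7: arr=2 -> substrate=0 bound=4 product=3
t=8: arr=0 -> substrate=0 bound=3 product=4
t=9: arr=3 -> substrate=1 bound=4 product=5
t=10: arr=0 -> substrate=1 bound=4 product=5
t=11: arr=2 -> substrate=1 bound=4 product=7
t=12: arr=0 -> substrate=1 bound=4 product=7
t=13: arr=0 -> substrate=0 bound=3 product=9

Answer: 9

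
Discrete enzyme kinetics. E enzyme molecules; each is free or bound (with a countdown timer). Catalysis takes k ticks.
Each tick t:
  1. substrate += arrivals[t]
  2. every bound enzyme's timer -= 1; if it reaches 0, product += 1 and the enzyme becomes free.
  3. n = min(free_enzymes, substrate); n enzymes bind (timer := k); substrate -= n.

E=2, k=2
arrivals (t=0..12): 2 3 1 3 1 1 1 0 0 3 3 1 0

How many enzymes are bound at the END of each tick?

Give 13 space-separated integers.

t=0: arr=2 -> substrate=0 bound=2 product=0
t=1: arr=3 -> substrate=3 bound=2 product=0
t=2: arr=1 -> substrate=2 bound=2 product=2
t=3: arr=3 -> substrate=5 bound=2 product=2
t=4: arr=1 -> substrate=4 bound=2 product=4
t=5: arr=1 -> substrate=5 bound=2 product=4
t=6: arr=1 -> substrate=4 bound=2 product=6
t=7: arr=0 -> substrate=4 bound=2 product=6
t=8: arr=0 -> substrate=2 bound=2 product=8
t=9: arr=3 -> substrate=5 bound=2 product=8
t=10: arr=3 -> substrate=6 bound=2 product=10
t=11: arr=1 -> substrate=7 bound=2 product=10
t=12: arr=0 -> substrate=5 bound=2 product=12

Answer: 2 2 2 2 2 2 2 2 2 2 2 2 2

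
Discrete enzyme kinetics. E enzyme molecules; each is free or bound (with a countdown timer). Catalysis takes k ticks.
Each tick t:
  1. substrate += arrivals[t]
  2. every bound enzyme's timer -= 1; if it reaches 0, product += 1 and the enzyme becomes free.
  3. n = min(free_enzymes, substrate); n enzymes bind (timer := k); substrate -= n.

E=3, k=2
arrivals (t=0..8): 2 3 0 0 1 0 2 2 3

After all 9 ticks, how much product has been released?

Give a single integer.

Answer: 8

Derivation:
t=0: arr=2 -> substrate=0 bound=2 product=0
t=1: arr=3 -> substrate=2 bound=3 product=0
t=2: arr=0 -> substrate=0 bound=3 product=2
t=3: arr=0 -> substrate=0 bound=2 product=3
t=4: arr=1 -> substrate=0 bound=1 product=5
t=5: arr=0 -> substrate=0 bound=1 product=5
t=6: arr=2 -> substrate=0 bound=2 product=6
t=7: arr=2 -> substrate=1 bound=3 product=6
t=8: arr=3 -> substrate=2 bound=3 product=8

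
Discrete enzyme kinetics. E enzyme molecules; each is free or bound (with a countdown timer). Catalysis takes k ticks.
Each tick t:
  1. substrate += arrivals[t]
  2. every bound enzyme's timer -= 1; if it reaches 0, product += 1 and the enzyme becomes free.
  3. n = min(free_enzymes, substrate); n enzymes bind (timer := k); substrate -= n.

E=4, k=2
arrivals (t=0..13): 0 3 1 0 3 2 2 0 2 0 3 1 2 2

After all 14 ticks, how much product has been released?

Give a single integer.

Answer: 17

Derivation:
t=0: arr=0 -> substrate=0 bound=0 product=0
t=1: arr=3 -> substrate=0 bound=3 product=0
t=2: arr=1 -> substrate=0 bound=4 product=0
t=3: arr=0 -> substrate=0 bound=1 product=3
t=4: arr=3 -> substrate=0 bound=3 product=4
t=5: arr=2 -> substrate=1 bound=4 product=4
t=6: arr=2 -> substrate=0 bound=4 product=7
t=7: arr=0 -> substrate=0 bound=3 product=8
t=8: arr=2 -> substrate=0 bound=2 product=11
t=9: arr=0 -> substrate=0 bound=2 product=11
t=10: arr=3 -> substrate=0 bound=3 product=13
t=11: arr=1 -> substrate=0 bound=4 product=13
t=12: arr=2 -> substrate=0 bound=3 product=16
t=13: arr=2 -> substrate=0 bound=4 product=17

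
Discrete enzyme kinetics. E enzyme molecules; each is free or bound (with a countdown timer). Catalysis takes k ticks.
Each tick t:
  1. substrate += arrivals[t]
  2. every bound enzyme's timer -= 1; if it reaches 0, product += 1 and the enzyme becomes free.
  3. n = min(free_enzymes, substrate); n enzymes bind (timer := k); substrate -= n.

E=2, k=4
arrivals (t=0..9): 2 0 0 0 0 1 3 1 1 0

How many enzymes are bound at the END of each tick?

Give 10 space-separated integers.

Answer: 2 2 2 2 0 1 2 2 2 2

Derivation:
t=0: arr=2 -> substrate=0 bound=2 product=0
t=1: arr=0 -> substrate=0 bound=2 product=0
t=2: arr=0 -> substrate=0 bound=2 product=0
t=3: arr=0 -> substrate=0 bound=2 product=0
t=4: arr=0 -> substrate=0 bound=0 product=2
t=5: arr=1 -> substrate=0 bound=1 product=2
t=6: arr=3 -> substrate=2 bound=2 product=2
t=7: arr=1 -> substrate=3 bound=2 product=2
t=8: arr=1 -> substrate=4 bound=2 product=2
t=9: arr=0 -> substrate=3 bound=2 product=3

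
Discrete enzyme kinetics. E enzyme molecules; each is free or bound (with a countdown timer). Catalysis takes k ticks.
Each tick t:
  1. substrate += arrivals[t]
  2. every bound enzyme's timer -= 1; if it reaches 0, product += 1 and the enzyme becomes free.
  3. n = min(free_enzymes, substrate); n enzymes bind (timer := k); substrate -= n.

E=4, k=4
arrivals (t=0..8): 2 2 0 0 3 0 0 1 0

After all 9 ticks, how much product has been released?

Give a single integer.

t=0: arr=2 -> substrate=0 bound=2 product=0
t=1: arr=2 -> substrate=0 bound=4 product=0
t=2: arr=0 -> substrate=0 bound=4 product=0
t=3: arr=0 -> substrate=0 bound=4 product=0
t=4: arr=3 -> substrate=1 bound=4 product=2
t=5: arr=0 -> substrate=0 bound=3 product=4
t=6: arr=0 -> substrate=0 bound=3 product=4
t=7: arr=1 -> substrate=0 bound=4 product=4
t=8: arr=0 -> substrate=0 bound=2 product=6

Answer: 6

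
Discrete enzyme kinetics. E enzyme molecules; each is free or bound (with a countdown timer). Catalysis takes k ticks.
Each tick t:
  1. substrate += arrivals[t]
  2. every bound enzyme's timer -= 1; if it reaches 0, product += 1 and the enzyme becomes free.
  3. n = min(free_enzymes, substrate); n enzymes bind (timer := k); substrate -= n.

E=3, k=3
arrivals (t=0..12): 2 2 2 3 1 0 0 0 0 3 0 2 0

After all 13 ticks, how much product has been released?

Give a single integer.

Answer: 11

Derivation:
t=0: arr=2 -> substrate=0 bound=2 product=0
t=1: arr=2 -> substrate=1 bound=3 product=0
t=2: arr=2 -> substrate=3 bound=3 product=0
t=3: arr=3 -> substrate=4 bound=3 product=2
t=4: arr=1 -> substrate=4 bound=3 product=3
t=5: arr=0 -> substrate=4 bound=3 product=3
t=6: arr=0 -> substrate=2 bound=3 product=5
t=7: arr=0 -> substrate=1 bound=3 product=6
t=8: arr=0 -> substrate=1 bound=3 product=6
t=9: arr=3 -> substrate=2 bound=3 product=8
t=10: arr=0 -> substrate=1 bound=3 product=9
t=11: arr=2 -> substrate=3 bound=3 product=9
t=12: arr=0 -> substrate=1 bound=3 product=11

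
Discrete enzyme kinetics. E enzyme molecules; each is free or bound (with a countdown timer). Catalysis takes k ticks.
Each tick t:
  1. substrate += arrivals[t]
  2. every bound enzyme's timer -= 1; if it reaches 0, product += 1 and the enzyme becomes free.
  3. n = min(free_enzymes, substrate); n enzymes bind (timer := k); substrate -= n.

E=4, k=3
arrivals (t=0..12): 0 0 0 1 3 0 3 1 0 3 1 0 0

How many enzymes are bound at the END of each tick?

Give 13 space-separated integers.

t=0: arr=0 -> substrate=0 bound=0 product=0
t=1: arr=0 -> substrate=0 bound=0 product=0
t=2: arr=0 -> substrate=0 bound=0 product=0
t=3: arr=1 -> substrate=0 bound=1 product=0
t=4: arr=3 -> substrate=0 bound=4 product=0
t=5: arr=0 -> substrate=0 bound=4 product=0
t=6: arr=3 -> substrate=2 bound=4 product=1
t=7: arr=1 -> substrate=0 bound=4 product=4
t=8: arr=0 -> substrate=0 bound=4 product=4
t=9: arr=3 -> substrate=2 bound=4 product=5
t=10: arr=1 -> substrate=0 bound=4 product=8
t=11: arr=0 -> substrate=0 bound=4 product=8
t=12: arr=0 -> substrate=0 bound=3 product=9

Answer: 0 0 0 1 4 4 4 4 4 4 4 4 3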